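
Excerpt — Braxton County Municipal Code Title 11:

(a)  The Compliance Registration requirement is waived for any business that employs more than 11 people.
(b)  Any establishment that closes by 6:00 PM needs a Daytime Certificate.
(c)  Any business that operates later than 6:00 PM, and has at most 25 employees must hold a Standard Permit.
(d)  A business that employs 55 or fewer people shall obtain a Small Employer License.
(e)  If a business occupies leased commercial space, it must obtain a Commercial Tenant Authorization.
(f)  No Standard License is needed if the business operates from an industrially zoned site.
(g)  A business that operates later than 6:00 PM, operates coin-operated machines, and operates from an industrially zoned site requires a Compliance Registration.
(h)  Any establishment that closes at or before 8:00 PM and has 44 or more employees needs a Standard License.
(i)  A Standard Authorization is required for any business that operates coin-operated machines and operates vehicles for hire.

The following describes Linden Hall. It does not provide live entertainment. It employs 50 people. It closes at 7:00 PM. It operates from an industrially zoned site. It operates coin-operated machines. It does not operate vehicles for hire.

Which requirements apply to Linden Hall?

(a) employees 50 > 11 → exempt from Compliance Registration.
(b) closes 7:00 PM, after 6:00 PM → Daytime Certificate not required.
(c) closes 7:00 PM, after 6:00 PM; employees 50 > 25 → Standard Permit not required.
(d) employees 50 ≤ 55 → Small Employer License required.
(e) operates from an industrially zoned site (not: occupies leased commercial space) → Commercial Tenant Authorization not required.
(f) operates from an industrially zoned site → exempt from Standard License.
(g) closes 7:00 PM, after 6:00 PM; operates coin-operated machines; operates from an industrially zoned site → Compliance Registration required.
(h) closes 7:00 PM, at/before 8:00 PM; employees 50 ≥ 44 → Standard License required.
(i) operates coin-operated machines; does not operate vehicles for hire → Standard Authorization not required.

Small Employer License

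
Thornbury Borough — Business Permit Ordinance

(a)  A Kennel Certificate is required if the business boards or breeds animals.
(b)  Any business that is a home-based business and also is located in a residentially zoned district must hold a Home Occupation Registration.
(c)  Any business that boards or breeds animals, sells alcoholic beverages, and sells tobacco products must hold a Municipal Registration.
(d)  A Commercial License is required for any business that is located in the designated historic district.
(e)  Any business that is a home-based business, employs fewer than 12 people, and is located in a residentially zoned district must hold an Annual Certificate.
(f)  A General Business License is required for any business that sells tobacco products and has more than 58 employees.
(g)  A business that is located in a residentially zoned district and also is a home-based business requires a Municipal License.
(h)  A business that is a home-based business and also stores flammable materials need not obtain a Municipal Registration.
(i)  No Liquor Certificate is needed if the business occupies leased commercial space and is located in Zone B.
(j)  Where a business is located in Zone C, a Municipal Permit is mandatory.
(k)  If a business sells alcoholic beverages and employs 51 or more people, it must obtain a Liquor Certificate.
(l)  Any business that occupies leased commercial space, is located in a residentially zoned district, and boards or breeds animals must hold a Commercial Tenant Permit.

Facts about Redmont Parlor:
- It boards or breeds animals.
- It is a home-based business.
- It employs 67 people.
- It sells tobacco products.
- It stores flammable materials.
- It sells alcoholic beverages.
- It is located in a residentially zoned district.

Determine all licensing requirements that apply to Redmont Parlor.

General Business License, Home Occupation Registration, Kennel Certificate, Liquor Certificate, Municipal License

(a) boards or breeds animals → Kennel Certificate required.
(b) is a home-based business; is located in a residentially zoned district → Home Occupation Registration required.
(c) boards or breeds animals; sells alcoholic beverages; sells tobacco products → Municipal Registration required.
(d) is located in a residentially zoned district (not: is located in the designated historic district) → Commercial License not required.
(e) is a home-based business; employees 67 ≥ 12; is located in a residentially zoned district → Annual Certificate not required.
(f) sells tobacco products; employees 67 > 58 → General Business License required.
(g) is located in a residentially zoned district; is a home-based business → Municipal License required.
(h) is a home-based business; stores flammable materials → exempt from Municipal Registration.
(i) is a home-based business (not: occupies leased commercial space); is located in a residentially zoned district (not: is located in Zone B) → Liquor Certificate exemption does not apply.
(j) is located in a residentially zoned district (not: is located in Zone C) → Municipal Permit not required.
(k) sells alcoholic beverages; employees 67 ≥ 51 → Liquor Certificate required.
(l) is a home-based business (not: occupies leased commercial space); is located in a residentially zoned district; boards or breeds animals → Commercial Tenant Permit not required.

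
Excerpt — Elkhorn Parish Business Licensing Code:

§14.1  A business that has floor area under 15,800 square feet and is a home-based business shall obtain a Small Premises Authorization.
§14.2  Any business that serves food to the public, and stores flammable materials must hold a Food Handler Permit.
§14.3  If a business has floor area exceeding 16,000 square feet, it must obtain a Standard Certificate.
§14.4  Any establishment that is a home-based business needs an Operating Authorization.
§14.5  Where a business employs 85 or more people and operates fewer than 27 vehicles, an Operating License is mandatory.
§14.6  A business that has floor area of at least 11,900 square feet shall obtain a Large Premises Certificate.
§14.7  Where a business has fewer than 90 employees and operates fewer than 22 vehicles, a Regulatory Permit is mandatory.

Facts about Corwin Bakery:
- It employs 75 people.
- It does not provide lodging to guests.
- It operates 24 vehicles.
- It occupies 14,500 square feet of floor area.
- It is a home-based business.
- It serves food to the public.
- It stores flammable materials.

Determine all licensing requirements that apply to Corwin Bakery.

§14.1 floor area 14,500 square feet < 15,800 square feet; is a home-based business → Small Premises Authorization required.
§14.2 serves food to the public; stores flammable materials → Food Handler Permit required.
§14.3 floor area 14,500 square feet ≤ 16,000 square feet → Standard Certificate not required.
§14.4 is a home-based business → Operating Authorization required.
§14.5 employees 75 < 85; vehicles 24 < 27 → Operating License not required.
§14.6 floor area 14,500 square feet ≥ 11,900 square feet → Large Premises Certificate required.
§14.7 employees 75 < 90; vehicles 24 ≥ 22 → Regulatory Permit not required.

Food Handler Permit, Large Premises Certificate, Operating Authorization, Small Premises Authorization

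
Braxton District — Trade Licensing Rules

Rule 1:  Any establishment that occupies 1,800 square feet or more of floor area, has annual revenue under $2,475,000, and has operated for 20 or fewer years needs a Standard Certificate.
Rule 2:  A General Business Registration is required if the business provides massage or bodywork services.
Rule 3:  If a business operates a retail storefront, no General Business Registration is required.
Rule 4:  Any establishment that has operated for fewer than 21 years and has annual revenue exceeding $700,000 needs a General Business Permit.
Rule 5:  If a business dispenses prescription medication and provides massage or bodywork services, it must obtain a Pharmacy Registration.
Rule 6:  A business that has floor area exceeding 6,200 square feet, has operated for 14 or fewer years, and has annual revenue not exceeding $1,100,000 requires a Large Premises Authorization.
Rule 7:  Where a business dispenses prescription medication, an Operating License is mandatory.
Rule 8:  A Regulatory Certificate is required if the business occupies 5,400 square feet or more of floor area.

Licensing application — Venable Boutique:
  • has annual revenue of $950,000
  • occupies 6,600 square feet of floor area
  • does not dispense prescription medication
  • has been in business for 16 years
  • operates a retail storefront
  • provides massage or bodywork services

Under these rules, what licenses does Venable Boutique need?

Rule 1: floor area 6,600 square feet ≥ 1,800 square feet; revenue $950,000 < $2,475,000; years in business 16 ≤ 20 → Standard Certificate required.
Rule 2: provides massage or bodywork services → General Business Registration required.
Rule 3: operates a retail storefront → exempt from General Business Registration.
Rule 4: years in business 16 < 21; revenue $950,000 > $700,000 → General Business Permit required.
Rule 5: does not dispense prescription medication; provides massage or bodywork services → Pharmacy Registration not required.
Rule 6: floor area 6,600 square feet > 6,200 square feet; years in business 16 > 14; revenue $950,000 ≤ $1,100,000 → Large Premises Authorization not required.
Rule 7: does not dispense prescription medication → Operating License not required.
Rule 8: floor area 6,600 square feet ≥ 5,400 square feet → Regulatory Certificate required.

General Business Permit, Regulatory Certificate, Standard Certificate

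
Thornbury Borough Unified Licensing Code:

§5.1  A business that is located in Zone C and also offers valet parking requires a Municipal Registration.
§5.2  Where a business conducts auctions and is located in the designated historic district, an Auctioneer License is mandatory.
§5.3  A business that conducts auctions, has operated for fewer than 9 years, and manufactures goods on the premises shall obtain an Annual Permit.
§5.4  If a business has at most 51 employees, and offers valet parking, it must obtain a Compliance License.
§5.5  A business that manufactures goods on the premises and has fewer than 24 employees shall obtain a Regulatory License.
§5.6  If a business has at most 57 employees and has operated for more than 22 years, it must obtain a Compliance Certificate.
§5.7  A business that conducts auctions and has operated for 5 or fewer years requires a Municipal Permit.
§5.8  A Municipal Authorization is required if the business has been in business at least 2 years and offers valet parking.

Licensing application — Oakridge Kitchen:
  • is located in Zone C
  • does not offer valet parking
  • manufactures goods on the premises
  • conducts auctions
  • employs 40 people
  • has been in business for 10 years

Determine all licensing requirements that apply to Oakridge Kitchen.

None

§5.1 is located in Zone C; does not offer valet parking → Municipal Registration not required.
§5.2 conducts auctions; is located in Zone C (not: is located in the designated historic district) → Auctioneer License not required.
§5.3 conducts auctions; years in business 10 ≥ 9; manufactures goods on the premises → Annual Permit not required.
§5.4 employees 40 ≤ 51; does not offer valet parking → Compliance License not required.
§5.5 manufactures goods on the premises; employees 40 ≥ 24 → Regulatory License not required.
§5.6 employees 40 ≤ 57; years in business 10 ≤ 22 → Compliance Certificate not required.
§5.7 conducts auctions; years in business 10 > 5 → Municipal Permit not required.
§5.8 years in business 10 ≥ 2; does not offer valet parking → Municipal Authorization not required.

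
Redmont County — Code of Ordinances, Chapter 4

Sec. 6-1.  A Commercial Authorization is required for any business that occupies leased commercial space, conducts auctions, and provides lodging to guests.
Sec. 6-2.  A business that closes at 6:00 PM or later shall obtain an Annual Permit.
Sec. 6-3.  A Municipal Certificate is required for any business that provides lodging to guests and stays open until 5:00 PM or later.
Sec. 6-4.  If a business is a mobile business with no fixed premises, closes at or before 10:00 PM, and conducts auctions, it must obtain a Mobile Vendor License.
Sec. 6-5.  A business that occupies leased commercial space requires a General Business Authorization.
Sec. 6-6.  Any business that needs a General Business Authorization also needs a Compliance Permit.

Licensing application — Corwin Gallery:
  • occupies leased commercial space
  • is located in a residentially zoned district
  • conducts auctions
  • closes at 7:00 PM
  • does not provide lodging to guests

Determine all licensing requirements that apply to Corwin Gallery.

Sec. 6-1. occupies leased commercial space; conducts auctions; does not provide lodging to guests → Commercial Authorization not required.
Sec. 6-2. closes 7:00 PM, after 6:00 PM → Annual Permit required.
Sec. 6-3. does not provide lodging to guests; closes 7:00 PM, after 5:00 PM → Municipal Certificate not required.
Sec. 6-4. occupies leased commercial space (not: is a mobile business with no fixed premises); closes 7:00 PM, at/before 10:00 PM; conducts auctions → Mobile Vendor License not required.
Sec. 6-5. occupies leased commercial space → General Business Authorization required.
Sec. 6-6. General Business Authorization is required → Compliance Permit also required.

Annual Permit, Compliance Permit, General Business Authorization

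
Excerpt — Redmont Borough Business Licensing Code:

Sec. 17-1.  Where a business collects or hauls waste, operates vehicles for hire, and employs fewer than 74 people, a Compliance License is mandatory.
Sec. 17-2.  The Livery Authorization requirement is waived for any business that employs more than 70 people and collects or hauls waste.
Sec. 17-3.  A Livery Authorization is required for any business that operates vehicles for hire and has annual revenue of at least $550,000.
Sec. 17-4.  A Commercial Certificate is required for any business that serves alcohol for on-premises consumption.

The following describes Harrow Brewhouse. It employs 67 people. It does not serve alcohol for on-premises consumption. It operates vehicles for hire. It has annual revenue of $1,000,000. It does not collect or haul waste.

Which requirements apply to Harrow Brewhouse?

Livery Authorization

Sec. 17-1. does not collect or haul waste; operates vehicles for hire; employees 67 < 74 → Compliance License not required.
Sec. 17-2. employees 67 ≤ 70; does not collect or haul waste → Livery Authorization exemption does not apply.
Sec. 17-3. operates vehicles for hire; revenue $1,000,000 ≥ $550,000 → Livery Authorization required.
Sec. 17-4. does not serve alcohol for on-premises consumption → Commercial Certificate not required.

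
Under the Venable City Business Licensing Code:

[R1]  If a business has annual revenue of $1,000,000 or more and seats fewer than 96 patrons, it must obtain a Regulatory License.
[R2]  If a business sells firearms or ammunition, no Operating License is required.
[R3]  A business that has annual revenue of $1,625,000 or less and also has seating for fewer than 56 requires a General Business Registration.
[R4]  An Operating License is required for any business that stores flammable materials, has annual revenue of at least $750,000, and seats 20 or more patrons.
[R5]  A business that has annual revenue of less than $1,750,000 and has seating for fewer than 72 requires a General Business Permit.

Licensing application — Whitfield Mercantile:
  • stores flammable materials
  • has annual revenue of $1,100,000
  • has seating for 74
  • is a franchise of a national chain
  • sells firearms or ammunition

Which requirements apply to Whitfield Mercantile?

Regulatory License

[R1] revenue $1,100,000 ≥ $1,000,000; seating 74 < 96 → Regulatory License required.
[R2] sells firearms or ammunition → exempt from Operating License.
[R3] revenue $1,100,000 ≤ $1,625,000; seating 74 ≥ 56 → General Business Registration not required.
[R4] stores flammable materials; revenue $1,100,000 ≥ $750,000; seating 74 ≥ 20 → Operating License required.
[R5] revenue $1,100,000 < $1,750,000; seating 74 ≥ 72 → General Business Permit not required.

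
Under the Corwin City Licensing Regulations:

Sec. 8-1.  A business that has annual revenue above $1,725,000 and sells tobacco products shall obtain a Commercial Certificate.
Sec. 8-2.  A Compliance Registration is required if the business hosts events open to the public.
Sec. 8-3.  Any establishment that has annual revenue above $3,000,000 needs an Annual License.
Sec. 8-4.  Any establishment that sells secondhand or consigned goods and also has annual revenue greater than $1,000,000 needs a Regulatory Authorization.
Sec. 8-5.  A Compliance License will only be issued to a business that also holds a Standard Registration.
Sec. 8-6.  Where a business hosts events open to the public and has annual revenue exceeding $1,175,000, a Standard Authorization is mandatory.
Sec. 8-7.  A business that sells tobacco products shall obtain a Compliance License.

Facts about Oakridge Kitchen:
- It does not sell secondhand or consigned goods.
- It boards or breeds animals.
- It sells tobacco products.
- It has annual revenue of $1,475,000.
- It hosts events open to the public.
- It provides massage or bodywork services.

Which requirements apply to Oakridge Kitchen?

Compliance License, Compliance Registration, Standard Authorization, Standard Registration

Sec. 8-1. revenue $1,475,000 ≤ $1,725,000; sells tobacco products → Commercial Certificate not required.
Sec. 8-2. hosts events open to the public → Compliance Registration required.
Sec. 8-3. revenue $1,475,000 ≤ $3,000,000 → Annual License not required.
Sec. 8-4. does not sell secondhand or consigned goods; revenue $1,475,000 > $1,000,000 → Regulatory Authorization not required.
Sec. 8-5. Compliance License is required → Standard Registration also required.
Sec. 8-6. hosts events open to the public; revenue $1,475,000 > $1,175,000 → Standard Authorization required.
Sec. 8-7. sells tobacco products → Compliance License required.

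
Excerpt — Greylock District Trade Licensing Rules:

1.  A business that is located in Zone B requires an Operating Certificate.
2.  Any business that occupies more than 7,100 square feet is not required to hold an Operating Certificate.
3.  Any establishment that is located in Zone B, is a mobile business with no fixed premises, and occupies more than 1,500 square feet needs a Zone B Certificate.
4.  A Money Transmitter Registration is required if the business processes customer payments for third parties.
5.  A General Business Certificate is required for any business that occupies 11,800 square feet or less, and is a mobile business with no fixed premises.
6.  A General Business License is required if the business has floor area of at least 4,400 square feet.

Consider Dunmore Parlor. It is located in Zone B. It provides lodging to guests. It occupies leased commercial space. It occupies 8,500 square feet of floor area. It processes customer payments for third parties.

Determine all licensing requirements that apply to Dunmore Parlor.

General Business License, Money Transmitter Registration

1. is located in Zone B → Operating Certificate required.
2. floor area 8,500 square feet > 7,100 square feet → exempt from Operating Certificate.
3. is located in Zone B; occupies leased commercial space (not: is a mobile business with no fixed premises); floor area 8,500 square feet > 1,500 square feet → Zone B Certificate not required.
4. processes customer payments for third parties → Money Transmitter Registration required.
5. floor area 8,500 square feet ≤ 11,800 square feet; occupies leased commercial space (not: is a mobile business with no fixed premises) → General Business Certificate not required.
6. floor area 8,500 square feet ≥ 4,400 square feet → General Business License required.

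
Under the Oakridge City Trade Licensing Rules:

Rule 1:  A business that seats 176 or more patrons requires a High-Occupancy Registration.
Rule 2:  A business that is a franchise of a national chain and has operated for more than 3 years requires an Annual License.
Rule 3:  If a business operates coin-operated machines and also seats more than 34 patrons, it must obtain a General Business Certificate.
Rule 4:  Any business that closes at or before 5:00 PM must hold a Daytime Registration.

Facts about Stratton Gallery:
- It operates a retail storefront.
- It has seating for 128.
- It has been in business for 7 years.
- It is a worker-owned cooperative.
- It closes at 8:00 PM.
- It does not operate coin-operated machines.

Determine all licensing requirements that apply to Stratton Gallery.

None

Rule 1: seating 128 < 176 → High-Occupancy Registration not required.
Rule 2: is a worker-owned cooperative (not: is a franchise of a national chain); years in business 7 > 3 → Annual License not required.
Rule 3: does not operate coin-operated machines; seating 128 > 34 → General Business Certificate not required.
Rule 4: closes 8:00 PM, after 5:00 PM → Daytime Registration not required.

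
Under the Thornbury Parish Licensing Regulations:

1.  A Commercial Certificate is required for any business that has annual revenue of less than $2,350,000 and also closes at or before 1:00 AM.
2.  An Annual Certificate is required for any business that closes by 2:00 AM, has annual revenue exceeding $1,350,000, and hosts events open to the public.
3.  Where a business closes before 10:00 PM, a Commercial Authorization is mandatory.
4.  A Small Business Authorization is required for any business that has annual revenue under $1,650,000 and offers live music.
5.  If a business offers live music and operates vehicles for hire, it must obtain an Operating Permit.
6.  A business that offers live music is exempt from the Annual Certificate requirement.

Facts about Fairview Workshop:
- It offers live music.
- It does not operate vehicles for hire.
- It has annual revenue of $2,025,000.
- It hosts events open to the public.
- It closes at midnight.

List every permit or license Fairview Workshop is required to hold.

1. revenue $2,025,000 < $2,350,000; closes midnight, at/before 1:00 AM → Commercial Certificate required.
2. closes midnight, at/before 2:00 AM; revenue $2,025,000 > $1,350,000; hosts events open to the public → Annual Certificate required.
3. closes midnight, after 10:00 PM → Commercial Authorization not required.
4. revenue $2,025,000 ≥ $1,650,000; offers live music → Small Business Authorization not required.
5. offers live music; does not operate vehicles for hire → Operating Permit not required.
6. offers live music → exempt from Annual Certificate.

Commercial Certificate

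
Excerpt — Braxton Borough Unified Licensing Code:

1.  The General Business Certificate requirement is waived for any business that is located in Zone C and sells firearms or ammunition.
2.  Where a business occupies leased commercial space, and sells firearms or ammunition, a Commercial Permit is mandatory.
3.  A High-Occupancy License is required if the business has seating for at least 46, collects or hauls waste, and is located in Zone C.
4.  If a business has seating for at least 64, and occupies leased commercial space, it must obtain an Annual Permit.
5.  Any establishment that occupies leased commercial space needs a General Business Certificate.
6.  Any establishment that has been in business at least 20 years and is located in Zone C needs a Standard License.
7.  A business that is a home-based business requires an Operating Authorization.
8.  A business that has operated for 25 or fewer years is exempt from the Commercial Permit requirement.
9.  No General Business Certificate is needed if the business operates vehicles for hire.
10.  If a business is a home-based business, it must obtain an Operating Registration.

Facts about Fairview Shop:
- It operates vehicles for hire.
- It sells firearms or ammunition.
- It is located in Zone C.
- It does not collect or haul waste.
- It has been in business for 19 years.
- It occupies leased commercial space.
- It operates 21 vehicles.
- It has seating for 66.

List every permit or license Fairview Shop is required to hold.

1. is located in Zone C; sells firearms or ammunition → exempt from General Business Certificate.
2. occupies leased commercial space; sells firearms or ammunition → Commercial Permit required.
3. seating 66 ≥ 46; does not collect or haul waste; is located in Zone C → High-Occupancy License not required.
4. seating 66 ≥ 64; occupies leased commercial space → Annual Permit required.
5. occupies leased commercial space → General Business Certificate required.
6. years in business 19 < 20; is located in Zone C → Standard License not required.
7. occupies leased commercial space (not: is a home-based business) → Operating Authorization not required.
8. years in business 19 ≤ 25 → exempt from Commercial Permit.
9. operates vehicles for hire → exempt from General Business Certificate.
10. occupies leased commercial space (not: is a home-based business) → Operating Registration not required.

Annual Permit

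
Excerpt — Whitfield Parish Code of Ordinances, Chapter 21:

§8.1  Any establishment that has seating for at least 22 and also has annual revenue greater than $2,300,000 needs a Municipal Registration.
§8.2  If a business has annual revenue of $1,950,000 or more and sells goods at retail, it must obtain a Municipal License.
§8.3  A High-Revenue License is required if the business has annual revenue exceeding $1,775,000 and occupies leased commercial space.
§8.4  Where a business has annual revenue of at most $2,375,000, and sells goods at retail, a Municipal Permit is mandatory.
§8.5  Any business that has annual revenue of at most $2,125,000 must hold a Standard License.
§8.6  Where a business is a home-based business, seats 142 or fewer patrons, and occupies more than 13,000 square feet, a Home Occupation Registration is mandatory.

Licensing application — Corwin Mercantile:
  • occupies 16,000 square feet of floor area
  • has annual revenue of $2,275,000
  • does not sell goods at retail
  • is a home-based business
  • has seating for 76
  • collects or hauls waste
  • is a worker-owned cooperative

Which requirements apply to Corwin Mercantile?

§8.1 seating 76 ≥ 22; revenue $2,275,000 ≤ $2,300,000 → Municipal Registration not required.
§8.2 revenue $2,275,000 ≥ $1,950,000; does not sell goods at retail → Municipal License not required.
§8.3 revenue $2,275,000 > $1,775,000; is a home-based business (not: occupies leased commercial space) → High-Revenue License not required.
§8.4 revenue $2,275,000 ≤ $2,375,000; does not sell goods at retail → Municipal Permit not required.
§8.5 revenue $2,275,000 > $2,125,000 → Standard License not required.
§8.6 is a home-based business; seating 76 ≤ 142; floor area 16,000 square feet > 13,000 square feet → Home Occupation Registration required.

Home Occupation Registration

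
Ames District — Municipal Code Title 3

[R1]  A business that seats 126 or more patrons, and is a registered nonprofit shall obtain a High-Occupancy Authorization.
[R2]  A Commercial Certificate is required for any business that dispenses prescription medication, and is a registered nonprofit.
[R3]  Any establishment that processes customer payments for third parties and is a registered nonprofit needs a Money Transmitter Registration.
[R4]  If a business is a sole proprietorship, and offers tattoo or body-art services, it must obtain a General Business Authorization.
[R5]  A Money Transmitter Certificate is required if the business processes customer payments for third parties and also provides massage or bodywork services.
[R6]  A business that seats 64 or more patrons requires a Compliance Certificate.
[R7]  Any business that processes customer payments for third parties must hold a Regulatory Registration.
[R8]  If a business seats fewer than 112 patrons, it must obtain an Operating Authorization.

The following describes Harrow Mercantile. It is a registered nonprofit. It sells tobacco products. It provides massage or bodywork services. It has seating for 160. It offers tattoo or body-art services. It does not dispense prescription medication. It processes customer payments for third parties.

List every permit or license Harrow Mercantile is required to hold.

[R1] seating 160 ≥ 126; is a registered nonprofit → High-Occupancy Authorization required.
[R2] does not dispense prescription medication; is a registered nonprofit → Commercial Certificate not required.
[R3] processes customer payments for third parties; is a registered nonprofit → Money Transmitter Registration required.
[R4] is a registered nonprofit (not: is a sole proprietorship); offers tattoo or body-art services → General Business Authorization not required.
[R5] processes customer payments for third parties; provides massage or bodywork services → Money Transmitter Certificate required.
[R6] seating 160 ≥ 64 → Compliance Certificate required.
[R7] processes customer payments for third parties → Regulatory Registration required.
[R8] seating 160 ≥ 112 → Operating Authorization not required.

Compliance Certificate, High-Occupancy Authorization, Money Transmitter Certificate, Money Transmitter Registration, Regulatory Registration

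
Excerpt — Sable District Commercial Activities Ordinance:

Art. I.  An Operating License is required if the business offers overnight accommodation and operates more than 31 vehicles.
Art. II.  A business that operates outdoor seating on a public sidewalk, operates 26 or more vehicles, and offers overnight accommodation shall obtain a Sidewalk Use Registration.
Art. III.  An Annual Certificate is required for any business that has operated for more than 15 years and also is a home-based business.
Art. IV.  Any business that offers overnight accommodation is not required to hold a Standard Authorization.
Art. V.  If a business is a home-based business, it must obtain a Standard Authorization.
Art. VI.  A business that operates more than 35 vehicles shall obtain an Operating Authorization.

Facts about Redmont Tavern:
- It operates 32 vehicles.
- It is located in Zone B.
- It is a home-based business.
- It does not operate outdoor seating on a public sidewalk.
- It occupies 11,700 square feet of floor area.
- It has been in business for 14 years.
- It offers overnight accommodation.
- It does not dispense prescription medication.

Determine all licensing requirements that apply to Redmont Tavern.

Operating License

Art. I. offers overnight accommodation; vehicles 32 > 31 → Operating License required.
Art. II. does not operate outdoor seating on a public sidewalk; vehicles 32 ≥ 26; offers overnight accommodation → Sidewalk Use Registration not required.
Art. III. years in business 14 ≤ 15; is a home-based business → Annual Certificate not required.
Art. IV. offers overnight accommodation → exempt from Standard Authorization.
Art. V. is a home-based business → Standard Authorization required.
Art. VI. vehicles 32 ≤ 35 → Operating Authorization not required.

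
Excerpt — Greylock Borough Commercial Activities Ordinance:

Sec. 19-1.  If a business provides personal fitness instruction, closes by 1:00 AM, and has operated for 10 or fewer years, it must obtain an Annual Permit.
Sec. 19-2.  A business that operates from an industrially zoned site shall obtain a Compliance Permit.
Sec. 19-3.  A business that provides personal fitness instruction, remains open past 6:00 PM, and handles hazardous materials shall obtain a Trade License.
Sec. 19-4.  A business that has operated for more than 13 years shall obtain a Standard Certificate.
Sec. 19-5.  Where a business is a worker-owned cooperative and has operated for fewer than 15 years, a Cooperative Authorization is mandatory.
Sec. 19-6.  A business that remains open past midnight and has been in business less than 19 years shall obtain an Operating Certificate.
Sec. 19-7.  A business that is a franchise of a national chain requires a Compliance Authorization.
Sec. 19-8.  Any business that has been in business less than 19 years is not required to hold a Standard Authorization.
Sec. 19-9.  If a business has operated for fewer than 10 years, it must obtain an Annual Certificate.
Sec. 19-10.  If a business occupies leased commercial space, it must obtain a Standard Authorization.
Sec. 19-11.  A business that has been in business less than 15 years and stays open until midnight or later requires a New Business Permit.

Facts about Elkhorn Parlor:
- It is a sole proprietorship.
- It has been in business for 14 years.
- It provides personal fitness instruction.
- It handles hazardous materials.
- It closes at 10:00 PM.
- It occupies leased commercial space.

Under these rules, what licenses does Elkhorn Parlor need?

Standard Certificate, Trade License

Sec. 19-1. provides personal fitness instruction; closes 10:00 PM, at/before 1:00 AM; years in business 14 > 10 → Annual Permit not required.
Sec. 19-2. occupies leased commercial space (not: operates from an industrially zoned site) → Compliance Permit not required.
Sec. 19-3. provides personal fitness instruction; closes 10:00 PM, after 6:00 PM; handles hazardous materials → Trade License required.
Sec. 19-4. years in business 14 > 13 → Standard Certificate required.
Sec. 19-5. is a sole proprietorship (not: is a worker-owned cooperative); years in business 14 < 15 → Cooperative Authorization not required.
Sec. 19-6. closes 10:00 PM, at/before midnight; years in business 14 < 19 → Operating Certificate not required.
Sec. 19-7. is a sole proprietorship (not: is a franchise of a national chain) → Compliance Authorization not required.
Sec. 19-8. years in business 14 < 19 → exempt from Standard Authorization.
Sec. 19-9. years in business 14 ≥ 10 → Annual Certificate not required.
Sec. 19-10. occupies leased commercial space → Standard Authorization required.
Sec. 19-11. years in business 14 < 15; closes 10:00 PM, at/before midnight → New Business Permit not required.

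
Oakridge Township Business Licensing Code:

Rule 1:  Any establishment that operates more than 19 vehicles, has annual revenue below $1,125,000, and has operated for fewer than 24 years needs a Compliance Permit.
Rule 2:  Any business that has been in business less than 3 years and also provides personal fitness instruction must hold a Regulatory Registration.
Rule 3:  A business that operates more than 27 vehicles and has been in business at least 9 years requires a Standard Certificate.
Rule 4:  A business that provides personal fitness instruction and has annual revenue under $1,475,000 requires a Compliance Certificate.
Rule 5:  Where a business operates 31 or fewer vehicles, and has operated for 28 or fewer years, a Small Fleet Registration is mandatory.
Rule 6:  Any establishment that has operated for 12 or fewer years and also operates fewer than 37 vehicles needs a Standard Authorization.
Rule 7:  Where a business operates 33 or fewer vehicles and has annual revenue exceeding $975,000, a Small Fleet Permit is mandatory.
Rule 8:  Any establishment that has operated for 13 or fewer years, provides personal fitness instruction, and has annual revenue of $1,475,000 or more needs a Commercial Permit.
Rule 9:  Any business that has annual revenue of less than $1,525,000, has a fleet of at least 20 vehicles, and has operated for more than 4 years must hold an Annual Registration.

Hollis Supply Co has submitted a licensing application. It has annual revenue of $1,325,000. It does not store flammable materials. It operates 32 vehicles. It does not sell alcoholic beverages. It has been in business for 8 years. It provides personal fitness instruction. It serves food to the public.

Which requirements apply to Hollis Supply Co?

Annual Registration, Compliance Certificate, Small Fleet Permit, Standard Authorization

Rule 1: vehicles 32 > 19; revenue $1,325,000 ≥ $1,125,000; years in business 8 < 24 → Compliance Permit not required.
Rule 2: years in business 8 ≥ 3; provides personal fitness instruction → Regulatory Registration not required.
Rule 3: vehicles 32 > 27; years in business 8 < 9 → Standard Certificate not required.
Rule 4: provides personal fitness instruction; revenue $1,325,000 < $1,475,000 → Compliance Certificate required.
Rule 5: vehicles 32 > 31; years in business 8 ≤ 28 → Small Fleet Registration not required.
Rule 6: years in business 8 ≤ 12; vehicles 32 < 37 → Standard Authorization required.
Rule 7: vehicles 32 ≤ 33; revenue $1,325,000 > $975,000 → Small Fleet Permit required.
Rule 8: years in business 8 ≤ 13; provides personal fitness instruction; revenue $1,325,000 < $1,475,000 → Commercial Permit not required.
Rule 9: revenue $1,325,000 < $1,525,000; vehicles 32 ≥ 20; years in business 8 > 4 → Annual Registration required.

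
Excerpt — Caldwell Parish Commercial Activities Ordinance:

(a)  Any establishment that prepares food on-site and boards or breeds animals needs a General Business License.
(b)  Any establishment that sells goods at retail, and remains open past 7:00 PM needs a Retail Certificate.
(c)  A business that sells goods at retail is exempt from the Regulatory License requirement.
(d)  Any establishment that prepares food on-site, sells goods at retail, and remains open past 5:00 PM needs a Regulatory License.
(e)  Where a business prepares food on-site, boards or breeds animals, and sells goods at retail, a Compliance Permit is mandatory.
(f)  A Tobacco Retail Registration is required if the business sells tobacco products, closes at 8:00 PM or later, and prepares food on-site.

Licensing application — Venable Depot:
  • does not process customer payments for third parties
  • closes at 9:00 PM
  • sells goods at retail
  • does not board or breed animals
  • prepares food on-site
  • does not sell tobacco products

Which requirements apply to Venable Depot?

Retail Certificate

(a) prepares food on-site; does not board or breed animals → General Business License not required.
(b) sells goods at retail; closes 9:00 PM, after 7:00 PM → Retail Certificate required.
(c) sells goods at retail → exempt from Regulatory License.
(d) prepares food on-site; sells goods at retail; closes 9:00 PM, after 5:00 PM → Regulatory License required.
(e) prepares food on-site; does not board or breed animals; sells goods at retail → Compliance Permit not required.
(f) does not sell tobacco products; closes 9:00 PM, after 8:00 PM; prepares food on-site → Tobacco Retail Registration not required.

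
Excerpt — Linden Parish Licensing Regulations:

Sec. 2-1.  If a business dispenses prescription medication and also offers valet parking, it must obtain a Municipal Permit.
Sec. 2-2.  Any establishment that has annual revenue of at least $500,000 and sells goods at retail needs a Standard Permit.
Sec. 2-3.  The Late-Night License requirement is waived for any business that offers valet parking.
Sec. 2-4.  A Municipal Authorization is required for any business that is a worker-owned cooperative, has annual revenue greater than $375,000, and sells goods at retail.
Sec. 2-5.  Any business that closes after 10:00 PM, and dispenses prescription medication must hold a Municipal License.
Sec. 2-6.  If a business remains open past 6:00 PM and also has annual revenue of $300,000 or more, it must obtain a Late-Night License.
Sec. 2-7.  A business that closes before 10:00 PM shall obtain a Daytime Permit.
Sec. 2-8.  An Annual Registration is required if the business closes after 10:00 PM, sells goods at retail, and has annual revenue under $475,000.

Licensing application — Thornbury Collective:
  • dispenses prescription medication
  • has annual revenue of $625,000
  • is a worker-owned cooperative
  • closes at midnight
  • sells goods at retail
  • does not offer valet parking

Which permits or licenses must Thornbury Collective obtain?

Sec. 2-1. dispenses prescription medication; does not offer valet parking → Municipal Permit not required.
Sec. 2-2. revenue $625,000 ≥ $500,000; sells goods at retail → Standard Permit required.
Sec. 2-3. does not offer valet parking → Late-Night License exemption does not apply.
Sec. 2-4. is a worker-owned cooperative; revenue $625,000 > $375,000; sells goods at retail → Municipal Authorization required.
Sec. 2-5. closes midnight, after 10:00 PM; dispenses prescription medication → Municipal License required.
Sec. 2-6. closes midnight, after 6:00 PM; revenue $625,000 ≥ $300,000 → Late-Night License required.
Sec. 2-7. closes midnight, after 10:00 PM → Daytime Permit not required.
Sec. 2-8. closes midnight, after 10:00 PM; sells goods at retail; revenue $625,000 ≥ $475,000 → Annual Registration not required.

Late-Night License, Municipal Authorization, Municipal License, Standard Permit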